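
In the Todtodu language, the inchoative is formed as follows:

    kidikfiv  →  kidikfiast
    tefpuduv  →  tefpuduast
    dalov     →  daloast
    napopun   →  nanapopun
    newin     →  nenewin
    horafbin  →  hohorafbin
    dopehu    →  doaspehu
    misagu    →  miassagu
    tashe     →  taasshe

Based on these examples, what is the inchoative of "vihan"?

vivihan

tefpuduv and napopun both have last vowel 'u' yet inflect differently (tefpuduast, nanapopun), so the last vowel is not what conditions the rule; the final letter is.
"vihan" ends in -n. The stems ending in -n (napopun → nanapopun, newin → nenewin, horafbin → hohorafbin) repeat the first consonant+vowel as a prefix.
The other patterns: stems ending in -v drop the final letter and add -ast; stems ending in -e or -u insert -as- after the first vowel.
So vihan → vivihan.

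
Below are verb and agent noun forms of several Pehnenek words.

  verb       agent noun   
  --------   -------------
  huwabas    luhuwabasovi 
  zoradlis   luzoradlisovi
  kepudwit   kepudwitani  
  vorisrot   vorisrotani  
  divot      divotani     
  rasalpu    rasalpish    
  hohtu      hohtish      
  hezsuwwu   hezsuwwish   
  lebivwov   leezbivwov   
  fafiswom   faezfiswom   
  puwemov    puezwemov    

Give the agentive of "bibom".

biezbom

zoradlis and kepudwit both have last vowel 'i' yet inflect differently (luzoradlisovi, kepudwitani), so the last vowel is not what conditions the rule; the final letter is.
"bibom" ends in -m. The one such stem in the data (fafiswom → faezfiswom) inserts -ez- after the first vowel (as do lebivwov, puwemov), so the same rule applies.
The other patterns: stems ending in -s add lu- … -ovi around the stem; stems ending in -t add -ani; stems ending in -u drop the final letter and add -ish.
So bibom → biezbom.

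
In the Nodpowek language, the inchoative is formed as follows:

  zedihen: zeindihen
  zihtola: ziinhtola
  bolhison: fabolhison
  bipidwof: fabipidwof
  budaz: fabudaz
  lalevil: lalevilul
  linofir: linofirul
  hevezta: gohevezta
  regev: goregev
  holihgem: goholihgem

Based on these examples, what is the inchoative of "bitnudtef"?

zedihen and bolhison both end in -n yet inflect differently (zeindihen, fabolhison), so the final letter is not what conditions the rule; the first letter is.
"bitnudtef" begins with b-. The stems beginning with b- (bolhison → fabolhison, bipidwof → fabipidwof, budaz → fabudaz) add the prefix fa-.
So bitnudtef → fabitnudtef.

fabitnudtef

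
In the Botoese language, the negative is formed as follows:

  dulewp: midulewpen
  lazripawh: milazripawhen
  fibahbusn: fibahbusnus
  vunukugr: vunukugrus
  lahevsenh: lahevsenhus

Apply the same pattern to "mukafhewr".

"mukafhewr" has second-to-last letter 'w'. The stems whose second-to-last letter is 'w' (dulewp → midulewpen, lazripawh → milazripawhen) add mi- … -en around the stem.
So mukafhewr → mimukafhewren.

mimukafhewren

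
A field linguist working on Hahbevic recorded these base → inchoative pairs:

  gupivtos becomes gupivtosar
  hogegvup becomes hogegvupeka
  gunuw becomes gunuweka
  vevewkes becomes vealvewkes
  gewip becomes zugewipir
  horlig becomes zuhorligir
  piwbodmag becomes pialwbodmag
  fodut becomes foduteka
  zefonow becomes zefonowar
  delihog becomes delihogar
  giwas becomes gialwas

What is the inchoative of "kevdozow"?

kevdozowar

vevewkes and gupivtos both end in -s yet inflect differently (vealvewkes, gupivtosar), so the final letter is not what conditions the rule; the last vowel is.
"kevdozow" has last vowel 'o'. The stems whose last vowel is 'o' (gupivtos → gupivtosar, zefonow → zefonowar, delihog → delihogar) add -ar.
The other patterns: stems whose last vowel is 'a' or 'e' insert -al- after the first vowel; stems whose last vowel is 'u' add -eka; stems whose last vowel is 'i' add zu- … -ir around the stem.
So kevdozow → kevdozowar.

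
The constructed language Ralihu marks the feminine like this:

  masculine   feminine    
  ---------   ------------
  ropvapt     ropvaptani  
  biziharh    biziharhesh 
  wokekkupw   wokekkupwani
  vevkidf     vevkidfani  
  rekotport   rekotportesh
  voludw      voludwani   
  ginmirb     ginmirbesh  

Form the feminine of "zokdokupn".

rekotport and ropvapt both end in -t yet inflect differently (rekotportesh, ropvaptani), so the final letter is not what conditions the rule; the second-to-last letter is.
"zokdokupn" has second-to-last letter 'p'. The stems whose second-to-last letter is 'p' (ropvapt → ropvaptani, wokekkupw → wokekkupwani) add -ani.
The other pattern: stems whose second-to-last letter is 'r' add -esh.
So zokdokupn → zokdokupnani.

zokdokupnani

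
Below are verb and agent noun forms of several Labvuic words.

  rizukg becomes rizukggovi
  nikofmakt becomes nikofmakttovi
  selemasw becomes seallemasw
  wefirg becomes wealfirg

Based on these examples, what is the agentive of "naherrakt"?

"naherrakt" has second-to-last letter 'k'. The stems whose second-to-last letter is 'k' (rizukg → rizukggovi, nikofmakt → nikofmakttovi) double the final consonant and add -ovi.
So naherrakt → naherrakttovi.

naherrakttovi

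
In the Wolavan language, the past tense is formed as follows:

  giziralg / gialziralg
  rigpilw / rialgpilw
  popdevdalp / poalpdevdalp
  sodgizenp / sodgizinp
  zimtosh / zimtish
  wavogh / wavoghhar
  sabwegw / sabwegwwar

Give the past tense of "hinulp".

hialnulp

popdevdalp and sodgizenp both end in -p yet inflect differently (poalpdevdalp, sodgizinp), so the final letter is not what conditions the rule; the second-to-last letter is.
"hinulp" has second-to-last letter 'l'. The stems whose second-to-last letter is 'l' (giziralg → gialziralg, rigpilw → rialgpilw, popdevdalp → poalpdevdalp) insert -al- after the first vowel.
So hinulp → hialnulp.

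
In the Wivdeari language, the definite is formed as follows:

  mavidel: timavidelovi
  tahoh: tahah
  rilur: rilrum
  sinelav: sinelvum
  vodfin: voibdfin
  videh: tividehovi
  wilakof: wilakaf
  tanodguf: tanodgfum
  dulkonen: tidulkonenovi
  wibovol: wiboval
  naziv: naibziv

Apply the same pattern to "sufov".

sufav

"sufov" has last vowel 'o'. The stems whose last vowel is 'o' (tahoh → tahah, wilakof → wilakaf, wibovol → wiboval) change the last vowel to 'a'.
The other patterns: stems whose last vowel is 'e' add ti- … -ovi around the stem; stems whose last vowel is 'i' insert -ib- after the first vowel; stems whose last vowel is 'a' or 'u' delete the last vowel and add -um.
So sufov → sufav.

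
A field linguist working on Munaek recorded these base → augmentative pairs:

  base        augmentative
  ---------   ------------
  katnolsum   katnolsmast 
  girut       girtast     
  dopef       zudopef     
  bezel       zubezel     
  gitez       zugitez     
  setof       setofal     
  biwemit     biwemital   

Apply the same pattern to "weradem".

zuweradem

dopef and setof both end in -f yet inflect differently (zudopef, setofal), so the final letter is not what conditions the rule; the last vowel is.
"weradem" has last vowel 'e'. The stems whose last vowel is 'e' (dopef → zudopef, bezel → zubezel, gitez → zugitez) add the prefix zu-.
So weradem → zuweradem.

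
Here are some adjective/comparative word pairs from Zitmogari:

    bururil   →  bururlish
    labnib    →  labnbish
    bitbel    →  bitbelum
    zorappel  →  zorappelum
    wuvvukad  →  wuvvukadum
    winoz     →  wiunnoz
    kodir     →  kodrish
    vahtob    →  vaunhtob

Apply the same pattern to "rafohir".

"rafohir" has last vowel 'i'. The stems whose last vowel is 'i' (labnib → labnbish, bururil → bururlish, kodir → kodrish) delete the last vowel and add -ish.
The other patterns: stems whose last vowel is 'o' insert -un- after the first vowel; stems whose last vowel is 'a' or 'e' add -um.
So rafohir → rafohrish.

rafohrish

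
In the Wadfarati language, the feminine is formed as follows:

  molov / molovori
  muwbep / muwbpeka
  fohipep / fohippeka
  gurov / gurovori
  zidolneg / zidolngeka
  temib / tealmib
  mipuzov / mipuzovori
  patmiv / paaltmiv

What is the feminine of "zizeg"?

patmiv and gurov both end in -v yet inflect differently (paaltmiv, gurovori), so the final letter is not what conditions the rule; the last vowel is.
"zizeg" has last vowel 'e'. The stems whose last vowel is 'e' (fohipep → fohippeka, muwbep → muwbpeka, zidolneg → zidolngeka) delete the last vowel and add -eka.
So zizeg → zizgeka.

zizgeka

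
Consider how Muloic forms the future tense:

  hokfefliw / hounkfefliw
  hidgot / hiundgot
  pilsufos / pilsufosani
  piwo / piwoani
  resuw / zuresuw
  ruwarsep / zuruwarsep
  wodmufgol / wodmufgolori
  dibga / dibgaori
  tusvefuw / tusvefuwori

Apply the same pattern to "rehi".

zurehi

"rehi" begins with r-. The stems beginning with r- (resuw → zuresuw, ruwarsep → zuruwarsep) add the prefix zu-.
So rehi → zurehi.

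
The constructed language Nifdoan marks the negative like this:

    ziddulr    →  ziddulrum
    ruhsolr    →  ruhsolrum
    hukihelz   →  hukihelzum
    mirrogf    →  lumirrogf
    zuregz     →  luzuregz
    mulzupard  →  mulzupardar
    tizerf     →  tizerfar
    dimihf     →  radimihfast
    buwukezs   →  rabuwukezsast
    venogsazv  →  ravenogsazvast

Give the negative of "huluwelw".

huluwelwum

hukihelz and zuregz both end in -z yet inflect differently (hukihelzum, luzuregz), so the final letter is not what conditions the rule; the second-to-last letter is.
"huluwelw" has second-to-last letter 'l'. The stems whose second-to-last letter is 'l' (ziddulr → ziddulrum, ruhsolr → ruhsolrum, hukihelz → hukihelzum) add -um.
So huluwelw → huluwelwum.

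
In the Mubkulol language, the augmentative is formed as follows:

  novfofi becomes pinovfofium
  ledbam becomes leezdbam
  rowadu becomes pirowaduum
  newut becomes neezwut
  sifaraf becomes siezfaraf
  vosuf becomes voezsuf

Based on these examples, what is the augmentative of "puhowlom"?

rowadu and vosuf both have last vowel 'u' yet inflect differently (pirowaduum, voezsuf), so the last vowel is not what conditions the rule; whether the stem ends in a vowel or a consonant is.
"puhowlom" ends in a consonant. The stems ending in a consonant (vosuf → voezsuf, newut → neezwut, sifaraf → siezfaraf) insert -ez- after the first vowel.
The other pattern: stems ending in a vowel add pi- … -um around the stem.
So puhowlom → puezhowlom.

puezhowlom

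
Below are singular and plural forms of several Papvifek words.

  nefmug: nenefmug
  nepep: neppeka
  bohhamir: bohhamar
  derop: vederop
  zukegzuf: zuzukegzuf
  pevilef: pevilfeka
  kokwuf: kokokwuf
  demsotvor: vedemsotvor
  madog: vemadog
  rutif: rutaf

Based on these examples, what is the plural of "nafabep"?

nafabpeka

nepep and derop both end in -p yet inflect differently (neppeka, vederop), so the final letter is not what conditions the rule; the last vowel is.
"nafabep" has last vowel 'e'. The stems whose last vowel is 'e' (pevilef → pevilfeka, nepep → neppeka) delete the last vowel and add -eka.
The other patterns: stems whose last vowel is 'o' add the prefix ve-; stems whose last vowel is 'u' repeat the first consonant+vowel as a prefix; stems whose last vowel is 'i' change the last vowel to 'a'.
So nafabep → nafabpeka.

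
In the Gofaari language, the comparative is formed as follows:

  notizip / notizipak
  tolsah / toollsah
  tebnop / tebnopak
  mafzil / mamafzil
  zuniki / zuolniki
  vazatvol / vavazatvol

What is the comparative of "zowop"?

zowopak

tebnop and vazatvol both have last vowel 'o' yet inflect differently (tebnopak, vavazatvol), so the last vowel is not what conditions the rule; the final letter is.
"zowop" ends in -p. The stems ending in -p (notizip → notizipak, tebnop → tebnopak) add -ak.
So zowop → zowopak.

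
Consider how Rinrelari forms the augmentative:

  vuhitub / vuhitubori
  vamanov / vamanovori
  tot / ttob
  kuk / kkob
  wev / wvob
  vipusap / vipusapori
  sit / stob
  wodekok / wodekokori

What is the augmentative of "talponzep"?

"talponzep" has 3 vowels. The stems with 3 vowels (vuhitub → vuhitubori, vamanov → vamanovori, vipusap → vipusapori) add -ori.
So talponzep → talponzepori.

talponzepori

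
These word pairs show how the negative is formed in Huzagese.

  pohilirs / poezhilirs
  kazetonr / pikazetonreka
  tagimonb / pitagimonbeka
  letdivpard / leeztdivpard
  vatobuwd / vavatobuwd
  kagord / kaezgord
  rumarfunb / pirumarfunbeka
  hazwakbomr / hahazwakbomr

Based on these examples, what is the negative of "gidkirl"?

giezdkirl

kazetonr and hazwakbomr both end in -r yet inflect differently (pikazetonreka, hahazwakbomr), so the final letter is not what conditions the rule; the second-to-last letter is.
"gidkirl" has second-to-last letter 'r'. The stems whose second-to-last letter is 'r' (kagord → kaezgord, pohilirs → poezhilirs, letdivpard → leeztdivpard) insert -ez- after the first vowel.
So gidkirl → giezdkirl.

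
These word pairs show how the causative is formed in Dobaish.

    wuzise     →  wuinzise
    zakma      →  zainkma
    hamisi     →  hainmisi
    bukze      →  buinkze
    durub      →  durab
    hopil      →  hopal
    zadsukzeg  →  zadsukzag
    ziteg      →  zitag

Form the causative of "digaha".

hamisi and hopil both have last vowel 'i' yet inflect differently (hainmisi, hopal), so the last vowel is not what conditions the rule; whether the stem ends in a vowel or a consonant is.
"digaha" ends in a vowel. The stems ending in a vowel (wuzise → wuinzise, zakma → zainkma, hamisi → hainmisi) insert -in- after the first vowel.
The other pattern: stems ending in a consonant change the last vowel to 'a'.
So digaha → diingaha.

diingaha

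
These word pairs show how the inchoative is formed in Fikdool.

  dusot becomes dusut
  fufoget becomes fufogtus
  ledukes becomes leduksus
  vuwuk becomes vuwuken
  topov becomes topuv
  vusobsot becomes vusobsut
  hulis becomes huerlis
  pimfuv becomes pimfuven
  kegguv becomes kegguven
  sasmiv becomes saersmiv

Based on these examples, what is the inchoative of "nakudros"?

nakudrus

fufoget and dusot both end in -t yet inflect differently (fufogtus, dusut), so the final letter is not what conditions the rule; the last vowel is.
"nakudros" has last vowel 'o'. The stems whose last vowel is 'o' (topov → topuv, dusot → dusut, vusobsot → vusobsut) change the last vowel to 'u'.
So nakudros → nakudrus.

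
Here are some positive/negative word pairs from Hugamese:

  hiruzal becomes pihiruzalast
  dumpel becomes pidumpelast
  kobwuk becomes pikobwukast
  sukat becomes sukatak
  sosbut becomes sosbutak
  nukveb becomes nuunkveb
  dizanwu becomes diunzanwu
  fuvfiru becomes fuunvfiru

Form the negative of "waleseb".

waunleseb

hiruzal and sukat both have last vowel 'a' yet inflect differently (pihiruzalast, sukatak), so the last vowel is not what conditions the rule; the final letter is.
"waleseb" ends in -b. The one such stem in the data (nukveb → nuunkveb) inserts -un- after the first vowel (as do dizanwu, fuvfiru), so the same rule applies.
The other patterns: stems ending in -k or -l add pi- … -ast around the stem; stems ending in -t add -ak.
So waleseb → waunleseb.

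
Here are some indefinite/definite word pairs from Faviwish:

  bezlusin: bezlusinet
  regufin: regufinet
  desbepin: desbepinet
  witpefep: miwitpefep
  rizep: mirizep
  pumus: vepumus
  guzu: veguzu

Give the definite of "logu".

regufin and rizep both begin with r- yet inflect differently (regufinet, mirizep), so the first letter is not what conditions the rule; the final letter is.
"logu" ends in -u. The one such stem in the data (guzu → veguzu) adds the prefix ve-, so the same rule applies.
So logu → velogu.

velogu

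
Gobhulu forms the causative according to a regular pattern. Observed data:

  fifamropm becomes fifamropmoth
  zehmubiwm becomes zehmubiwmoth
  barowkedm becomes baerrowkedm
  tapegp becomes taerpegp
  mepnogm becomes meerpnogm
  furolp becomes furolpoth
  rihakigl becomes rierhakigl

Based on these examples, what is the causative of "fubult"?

fubultoth

barowkedm and zehmubiwm both end in -m yet inflect differently (baerrowkedm, zehmubiwmoth), so the final letter is not what conditions the rule; the second-to-last letter is.
"fubult" has second-to-last letter 'l'. The one such stem in the data (furolp → furolpoth) adds -oth, so the same rule applies.
The other pattern: stems whose second-to-last letter is 'd' or 'g' insert -er- after the first vowel.
So fubult → fubultoth.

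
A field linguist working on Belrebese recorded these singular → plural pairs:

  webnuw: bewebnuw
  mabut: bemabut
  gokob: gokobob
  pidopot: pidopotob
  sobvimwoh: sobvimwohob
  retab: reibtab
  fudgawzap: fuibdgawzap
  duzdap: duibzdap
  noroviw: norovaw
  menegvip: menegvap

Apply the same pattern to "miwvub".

mabut and pidopot both end in -t yet inflect differently (bemabut, pidopotob), so the final letter is not what conditions the rule; the last vowel is.
"miwvub" has last vowel 'u'. The stems whose last vowel is 'u' (webnuw → bewebnuw, mabut → bemabut) add the prefix be-.
The other patterns: stems whose last vowel is 'o' add -ob; stems whose last vowel is 'a' insert -ib- after the first vowel; stems whose last vowel is 'i' change the last vowel to 'a'.
So miwvub → bemiwvub.

bemiwvub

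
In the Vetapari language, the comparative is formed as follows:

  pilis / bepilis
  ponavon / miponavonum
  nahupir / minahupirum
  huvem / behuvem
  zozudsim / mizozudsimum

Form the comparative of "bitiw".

"bitiw" has 2 vowels. The stems with 2 vowels (huvem → behuvem, pilis → bepilis) add the prefix be-.
The other pattern: stems with 3 vowels add mi- … -um around the stem.
So bitiw → bebitiw.

bebitiw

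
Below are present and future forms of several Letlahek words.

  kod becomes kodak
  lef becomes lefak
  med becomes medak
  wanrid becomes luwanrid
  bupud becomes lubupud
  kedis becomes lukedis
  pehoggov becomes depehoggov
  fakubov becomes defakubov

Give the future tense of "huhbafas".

dehuhbafas

kod and wanrid both end in -d yet inflect differently (kodak, luwanrid), so the final letter is not what conditions the rule; the number of vowels is.
"huhbafas" has 3 vowels. The stems with 3 vowels (pehoggov → depehoggov, fakubov → defakubov) add the prefix de-.
So huhbafas → dehuhbafas.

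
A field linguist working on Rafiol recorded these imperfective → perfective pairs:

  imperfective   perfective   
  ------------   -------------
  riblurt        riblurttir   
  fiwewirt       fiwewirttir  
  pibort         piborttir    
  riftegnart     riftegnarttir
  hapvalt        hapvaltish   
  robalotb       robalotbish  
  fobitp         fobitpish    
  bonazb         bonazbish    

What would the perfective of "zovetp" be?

riblurt and hapvalt both end in -t yet inflect differently (riblurttir, hapvaltish), so the final letter is not what conditions the rule; the second-to-last letter is.
"zovetp" has second-to-last letter 't'. The stems whose second-to-last letter is 't' (robalotb → robalotbish, fobitp → fobitpish) add -ish.
The other pattern: stems whose second-to-last letter is 'r' double the final consonant and add -ir.
So zovetp → zovetpish.

zovetpish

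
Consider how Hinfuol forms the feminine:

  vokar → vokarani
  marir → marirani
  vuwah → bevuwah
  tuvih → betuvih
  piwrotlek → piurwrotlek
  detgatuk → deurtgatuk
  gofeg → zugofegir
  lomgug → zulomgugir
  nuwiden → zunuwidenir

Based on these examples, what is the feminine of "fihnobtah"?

befihnobtah

"fihnobtah" ends in -h. The stems ending in -h (vuwah → bevuwah, tuvih → betuvih) add the prefix be-.
The other patterns: stems ending in -r add -ani; stems ending in -k insert -ur- after the first vowel; stems ending in -g or -n add zu- … -ir around the stem.
So fihnobtah → befihnobtah.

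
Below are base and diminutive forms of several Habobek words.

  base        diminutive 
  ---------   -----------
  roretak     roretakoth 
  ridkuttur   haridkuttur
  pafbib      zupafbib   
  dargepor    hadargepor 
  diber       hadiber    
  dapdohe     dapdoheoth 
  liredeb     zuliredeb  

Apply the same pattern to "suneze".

sunezeoth

liredeb and diber both have last vowel 'e' yet inflect differently (zuliredeb, hadiber), so the last vowel is not what conditions the rule; the final letter is.
"suneze" ends in -e. The one such stem in the data (dapdohe → dapdoheoth) adds -oth, so the same rule applies.
The other patterns: stems ending in -b add the prefix zu-; stems ending in -r add the prefix ha-.
So suneze → sunezeoth.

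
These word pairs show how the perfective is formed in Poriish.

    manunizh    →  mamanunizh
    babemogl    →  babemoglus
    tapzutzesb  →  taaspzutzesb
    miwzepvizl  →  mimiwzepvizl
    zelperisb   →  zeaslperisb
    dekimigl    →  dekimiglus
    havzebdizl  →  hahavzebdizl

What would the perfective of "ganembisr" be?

gaasnembisr

miwzepvizl and dekimigl both end in -l yet inflect differently (mimiwzepvizl, dekimiglus), so the final letter is not what conditions the rule; the second-to-last letter is.
"ganembisr" has second-to-last letter 's'. The stems whose second-to-last letter is 's' (zelperisb → zeaslperisb, tapzutzesb → taaspzutzesb) insert -as- after the first vowel.
The other patterns: stems whose second-to-last letter is 'z' repeat the first consonant+vowel as a prefix; stems whose second-to-last letter is 'g' add -us.
So ganembisr → gaasnembisr.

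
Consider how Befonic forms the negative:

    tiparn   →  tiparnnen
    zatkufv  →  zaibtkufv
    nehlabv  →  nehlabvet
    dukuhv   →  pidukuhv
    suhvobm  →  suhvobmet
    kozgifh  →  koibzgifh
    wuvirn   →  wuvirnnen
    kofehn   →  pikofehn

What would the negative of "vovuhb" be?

"vovuhb" has second-to-last letter 'h'. The stems whose second-to-last letter is 'h' (kofehn → pikofehn, dukuhv → pidukuhv) add the prefix pi-.
The other patterns: stems whose second-to-last letter is 'r' double the final consonant and add -en; stems whose second-to-last letter is 'f' insert -ib- after the first vowel; stems whose second-to-last letter is 'b' add -et.
So vovuhb → pivovuhb.

pivovuhb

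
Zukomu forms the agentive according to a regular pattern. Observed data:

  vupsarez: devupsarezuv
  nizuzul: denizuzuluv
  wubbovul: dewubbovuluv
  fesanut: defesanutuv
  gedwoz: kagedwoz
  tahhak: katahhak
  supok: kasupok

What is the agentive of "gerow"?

"gerow" has 2 vowels. The stems with 2 vowels (gedwoz → kagedwoz, tahhak → katahhak, supok → kasupok) add the prefix ka-.
The other pattern: stems with 3 vowels add de- … -uv around the stem.
So gerow → kagerow.

kagerow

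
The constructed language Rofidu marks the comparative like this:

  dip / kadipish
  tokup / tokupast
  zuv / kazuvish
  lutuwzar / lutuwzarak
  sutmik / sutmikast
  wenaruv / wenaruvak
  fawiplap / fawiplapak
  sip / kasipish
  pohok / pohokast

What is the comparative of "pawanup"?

pawanupak

"pawanup" has 3 vowels. The stems with 3 vowels (wenaruv → wenaruvak, fawiplap → fawiplapak, lutuwzar → lutuwzarak) add -ak.
So pawanup → pawanupak.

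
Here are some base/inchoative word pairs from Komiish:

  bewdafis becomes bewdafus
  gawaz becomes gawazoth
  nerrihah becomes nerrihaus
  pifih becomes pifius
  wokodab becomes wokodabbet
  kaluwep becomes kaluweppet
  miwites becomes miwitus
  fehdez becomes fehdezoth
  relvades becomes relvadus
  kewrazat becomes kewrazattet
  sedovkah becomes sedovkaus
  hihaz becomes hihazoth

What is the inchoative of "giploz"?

gawaz and sedovkah both have last vowel 'a' yet inflect differently (gawazoth, sedovkaus), so the last vowel is not what conditions the rule; the final letter is.
"giploz" ends in -z. The stems ending in -z (gawaz → gawazoth, hihaz → hihazoth, fehdez → fehdezoth) add -oth.
So giploz → giplozoth.

giplozoth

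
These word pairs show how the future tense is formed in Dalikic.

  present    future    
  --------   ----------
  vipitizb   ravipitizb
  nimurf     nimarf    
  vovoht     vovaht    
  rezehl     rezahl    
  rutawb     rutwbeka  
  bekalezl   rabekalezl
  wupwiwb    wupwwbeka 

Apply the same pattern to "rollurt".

vipitizb and wupwiwb both end in -b yet inflect differently (ravipitizb, wupwwbeka), so the final letter is not what conditions the rule; the second-to-last letter is.
"rollurt" has second-to-last letter 'r'. The one such stem in the data (nimurf → nimarf) changes the last vowel to 'a' (as do vovoht, rezehl), so the same rule applies.
So rollurt → rollart.

rollart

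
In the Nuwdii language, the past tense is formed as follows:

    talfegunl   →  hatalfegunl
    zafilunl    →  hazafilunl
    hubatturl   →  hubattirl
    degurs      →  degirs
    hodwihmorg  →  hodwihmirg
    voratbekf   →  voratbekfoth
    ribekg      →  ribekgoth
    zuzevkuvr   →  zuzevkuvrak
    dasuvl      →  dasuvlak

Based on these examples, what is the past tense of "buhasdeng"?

habuhasdeng

talfegunl and hubatturl both end in -l yet inflect differently (hatalfegunl, hubattirl), so the final letter is not what conditions the rule; the second-to-last letter is.
"buhasdeng" has second-to-last letter 'n'. The stems whose second-to-last letter is 'n' (talfegunl → hatalfegunl, zafilunl → hazafilunl) add the prefix ha-.
The other patterns: stems whose second-to-last letter is 'r' change the last vowel to 'i'; stems whose second-to-last letter is 'k' add -oth; stems whose second-to-last letter is 'v' add -ak.
So buhasdeng → habuhasdeng.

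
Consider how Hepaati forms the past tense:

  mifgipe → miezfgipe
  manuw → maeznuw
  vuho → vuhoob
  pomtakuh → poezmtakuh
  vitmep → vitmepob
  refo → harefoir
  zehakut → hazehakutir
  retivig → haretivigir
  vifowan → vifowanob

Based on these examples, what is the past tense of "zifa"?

hazifair

vuho and refo both end in -o yet inflect differently (vuhoob, harefoir), so the final letter is not what conditions the rule; the first letter is.
"zifa" begins with z-. The one such stem in the data (zehakut → hazehakutir) adds ha- … -ir around the stem, so the same rule applies.
The other patterns: stems beginning with m- or p- insert -ez- after the first vowel; stems beginning with v- add -ob.
So zifa → hazifair.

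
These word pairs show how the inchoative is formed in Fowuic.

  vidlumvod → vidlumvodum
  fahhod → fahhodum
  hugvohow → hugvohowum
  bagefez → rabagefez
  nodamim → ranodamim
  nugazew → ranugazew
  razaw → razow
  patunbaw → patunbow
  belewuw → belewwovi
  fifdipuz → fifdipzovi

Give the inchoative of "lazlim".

ralazlim

"lazlim" has last vowel 'i'. The one such stem in the data (nodamim → ranodamim) adds the prefix ra-, so the same rule applies.
So lazlim → ralazlim.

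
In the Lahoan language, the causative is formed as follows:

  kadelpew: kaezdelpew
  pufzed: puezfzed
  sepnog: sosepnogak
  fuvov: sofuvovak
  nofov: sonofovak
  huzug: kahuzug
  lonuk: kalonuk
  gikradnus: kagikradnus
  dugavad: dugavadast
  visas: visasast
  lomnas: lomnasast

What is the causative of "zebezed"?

zeezbezed

sepnog and huzug both end in -g yet inflect differently (sosepnogak, kahuzug), so the final letter is not what conditions the rule; the last vowel is.
"zebezed" has last vowel 'e'. The stems whose last vowel is 'e' (kadelpew → kaezdelpew, pufzed → puezfzed) insert -ez- after the first vowel.
So zebezed → zeezbezed.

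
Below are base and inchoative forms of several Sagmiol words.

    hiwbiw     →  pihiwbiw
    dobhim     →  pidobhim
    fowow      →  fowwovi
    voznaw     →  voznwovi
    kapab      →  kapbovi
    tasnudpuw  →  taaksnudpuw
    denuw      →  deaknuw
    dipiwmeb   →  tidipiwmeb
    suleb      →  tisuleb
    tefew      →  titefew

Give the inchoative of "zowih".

pizowih

hiwbiw and fowow both end in -w yet inflect differently (pihiwbiw, fowwovi), so the final letter is not what conditions the rule; the last vowel is.
"zowih" has last vowel 'i'. The stems whose last vowel is 'i' (hiwbiw → pihiwbiw, dobhim → pidobhim) add the prefix pi-.
The other patterns: stems whose last vowel is 'a' or 'o' delete the last vowel and add -ovi; stems whose last vowel is 'u' insert -ak- after the first vowel; stems whose last vowel is 'e' add the prefix ti-.
So zowih → pizowih.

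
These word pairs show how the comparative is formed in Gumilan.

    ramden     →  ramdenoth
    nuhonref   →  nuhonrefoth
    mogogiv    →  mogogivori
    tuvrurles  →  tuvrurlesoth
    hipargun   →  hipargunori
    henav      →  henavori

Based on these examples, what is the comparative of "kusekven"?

"kusekven" has last vowel 'e'. The stems whose last vowel is 'e' (nuhonref → nuhonrefoth, ramden → ramdenoth, tuvrurles → tuvrurlesoth) add -oth.
So kusekven → kusekvenoth.

kusekvenoth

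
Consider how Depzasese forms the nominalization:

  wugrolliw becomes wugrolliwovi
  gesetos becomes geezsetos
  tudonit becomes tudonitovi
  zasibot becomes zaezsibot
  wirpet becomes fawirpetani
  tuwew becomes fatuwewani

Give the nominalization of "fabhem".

fafabhemani

zasibot and tudonit both end in -t yet inflect differently (zaezsibot, tudonitovi), so the final letter is not what conditions the rule; the last vowel is.
"fabhem" has last vowel 'e'. The stems whose last vowel is 'e' (tuwew → fatuwewani, wirpet → fawirpetani) add fa- … -ani around the stem.
So fabhem → fafabhemani.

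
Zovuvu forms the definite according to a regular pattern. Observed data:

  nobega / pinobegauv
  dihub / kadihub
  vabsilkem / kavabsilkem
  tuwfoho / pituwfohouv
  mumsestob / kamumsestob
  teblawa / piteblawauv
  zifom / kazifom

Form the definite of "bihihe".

pibihiheuv

"bihihe" ends in a vowel. The stems ending in a vowel (teblawa → piteblawauv, nobega → pinobegauv, tuwfoho → pituwfohouv) add pi- … -uv around the stem.
So bihihe → pibihiheuv.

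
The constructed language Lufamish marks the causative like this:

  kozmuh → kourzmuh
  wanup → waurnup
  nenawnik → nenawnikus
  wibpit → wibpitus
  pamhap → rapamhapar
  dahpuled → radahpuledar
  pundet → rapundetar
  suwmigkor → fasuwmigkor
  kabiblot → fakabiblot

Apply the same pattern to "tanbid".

wanup and pamhap both end in -p yet inflect differently (waurnup, rapamhapar), so the final letter is not what conditions the rule; the last vowel is.
"tanbid" has last vowel 'i'. The stems whose last vowel is 'i' (nenawnik → nenawnikus, wibpit → wibpitus) add -us.
The other patterns: stems whose last vowel is 'u' insert -ur- after the first vowel; stems whose last vowel is 'a' or 'e' add ra- … -ar around the stem; stems whose last vowel is 'o' add the prefix fa-.
So tanbid → tanbidus.

tanbidus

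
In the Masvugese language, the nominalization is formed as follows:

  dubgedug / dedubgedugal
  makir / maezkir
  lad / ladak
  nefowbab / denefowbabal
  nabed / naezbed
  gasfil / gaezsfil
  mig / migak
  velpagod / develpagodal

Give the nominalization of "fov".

fovak

"fov" has 1 vowel. The stems with 1 vowel (lad → ladak, mig → migak) add -ak.
The other patterns: stems with 2 vowels insert -ez- after the first vowel; stems with 3 vowels add de- … -al around the stem.
So fov → fovak.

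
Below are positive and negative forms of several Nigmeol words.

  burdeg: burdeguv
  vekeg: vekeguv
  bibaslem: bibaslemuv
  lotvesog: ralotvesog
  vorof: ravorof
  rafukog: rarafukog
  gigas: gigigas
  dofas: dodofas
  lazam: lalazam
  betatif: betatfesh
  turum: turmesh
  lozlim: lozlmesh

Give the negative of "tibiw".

tibwesh

burdeg and lotvesog both end in -g yet inflect differently (burdeguv, ralotvesog), so the final letter is not what conditions the rule; the last vowel is.
"tibiw" has last vowel 'i'. The stems whose last vowel is 'i' (betatif → betatfesh, lozlim → lozlmesh) delete the last vowel and add -esh.
The other patterns: stems whose last vowel is 'e' add -uv; stems whose last vowel is 'o' add the prefix ra-; stems whose last vowel is 'a' repeat the first consonant+vowel as a prefix.
So tibiw → tibwesh.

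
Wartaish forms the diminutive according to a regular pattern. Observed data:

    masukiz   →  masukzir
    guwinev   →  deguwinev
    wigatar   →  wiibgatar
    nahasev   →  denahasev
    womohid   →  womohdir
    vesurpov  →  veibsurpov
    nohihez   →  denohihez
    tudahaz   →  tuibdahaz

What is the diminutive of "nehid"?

nehdir

masukiz and nohihez both end in -z yet inflect differently (masukzir, denohihez), so the final letter is not what conditions the rule; the last vowel is.
"nehid" has last vowel 'i'. The stems whose last vowel is 'i' (womohid → womohdir, masukiz → masukzir) delete the last vowel and add -ir.
So nehid → nehdir.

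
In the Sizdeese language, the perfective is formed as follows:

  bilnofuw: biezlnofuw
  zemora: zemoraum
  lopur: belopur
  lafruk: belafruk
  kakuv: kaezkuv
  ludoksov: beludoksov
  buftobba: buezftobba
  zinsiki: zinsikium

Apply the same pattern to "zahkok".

zahkokum

zemora and buftobba both end in -a yet inflect differently (zemoraum, buezftobba), so the final letter is not what conditions the rule; the first letter is.
"zahkok" begins with z-. The stems beginning with z- (zemora → zemoraum, zinsiki → zinsikium) add -um.
The other patterns: stems beginning with l- add the prefix be-; stems beginning with b- or k- insert -ez- after the first vowel.
So zahkok → zahkokum.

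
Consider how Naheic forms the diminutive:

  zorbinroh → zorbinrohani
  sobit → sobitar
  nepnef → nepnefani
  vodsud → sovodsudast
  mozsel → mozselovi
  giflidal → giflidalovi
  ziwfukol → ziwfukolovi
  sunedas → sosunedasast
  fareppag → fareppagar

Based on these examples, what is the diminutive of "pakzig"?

nepnef and mozsel both have last vowel 'e' yet inflect differently (nepnefani, mozselovi), so the last vowel is not what conditions the rule; the final letter is.
"pakzig" ends in -g. The one such stem in the data (fareppag → fareppagar) adds -ar, so the same rule applies.
The other patterns: stems ending in -f or -h add -ani; stems ending in -l add -ovi; stems ending in -d or -s add so- … -ast around the stem.
So pakzig → pakzigar.

pakzigar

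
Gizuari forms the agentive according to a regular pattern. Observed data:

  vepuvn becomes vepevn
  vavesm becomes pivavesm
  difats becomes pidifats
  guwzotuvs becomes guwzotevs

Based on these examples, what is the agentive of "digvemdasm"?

pidigvemdasm

guwzotuvs and difats both end in -s yet inflect differently (guwzotevs, pidifats), so the final letter is not what conditions the rule; the second-to-last letter is.
"digvemdasm" has second-to-last letter 's'. The one such stem in the data (vavesm → pivavesm) adds the prefix pi-, so the same rule applies.
So digvemdasm → pidigvemdasm.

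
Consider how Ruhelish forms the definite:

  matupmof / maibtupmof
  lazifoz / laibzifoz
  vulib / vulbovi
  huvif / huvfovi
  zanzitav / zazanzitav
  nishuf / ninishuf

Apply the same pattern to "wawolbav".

wawawolbav

"wawolbav" has last vowel 'a'. The one such stem in the data (zanzitav → zazanzitav) repeats the first consonant+vowel as a prefix (as does nishuf), so the same rule applies.
So wawolbav → wawawolbav.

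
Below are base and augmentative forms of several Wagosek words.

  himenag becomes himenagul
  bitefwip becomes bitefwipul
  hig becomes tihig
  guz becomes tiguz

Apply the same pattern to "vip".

tivip

himenag and hig both end in -g yet inflect differently (himenagul, tihig), so the final letter is not what conditions the rule; the number of vowels is.
"vip" has 1 vowel. The stems with 1 vowel (hig → tihig, guz → tiguz) add the prefix ti-.
So vip → tivip.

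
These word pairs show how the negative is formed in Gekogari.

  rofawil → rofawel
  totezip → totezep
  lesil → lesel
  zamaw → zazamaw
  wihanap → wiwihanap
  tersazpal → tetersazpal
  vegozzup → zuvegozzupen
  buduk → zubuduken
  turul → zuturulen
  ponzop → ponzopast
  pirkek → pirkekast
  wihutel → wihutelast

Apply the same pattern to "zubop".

totezip and wihanap both end in -p yet inflect differently (totezep, wiwihanap), so the final letter is not what conditions the rule; the last vowel is.
"zubop" has last vowel 'o'. The one such stem in the data (ponzop → ponzopast) adds -ast, so the same rule applies.
So zubop → zubopast.

zubopast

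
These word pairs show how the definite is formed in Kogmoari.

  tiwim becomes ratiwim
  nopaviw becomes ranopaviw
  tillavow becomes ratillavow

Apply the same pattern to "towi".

Every pair shown (tiwim → ratiwim, nopaviw → ranopaviw, tillavow → ratillavow) follows the same rule: add the prefix ra-.
So towi → ratowi.

ratowi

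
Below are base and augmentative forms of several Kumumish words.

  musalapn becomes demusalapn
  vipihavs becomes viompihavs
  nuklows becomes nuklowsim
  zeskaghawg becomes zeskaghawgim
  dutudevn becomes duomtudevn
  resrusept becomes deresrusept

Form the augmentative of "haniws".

musalapn and dutudevn both end in -n yet inflect differently (demusalapn, duomtudevn), so the final letter is not what conditions the rule; the second-to-last letter is.
"haniws" has second-to-last letter 'w'. The stems whose second-to-last letter is 'w' (zeskaghawg → zeskaghawgim, nuklows → nuklowsim) add -im.
So haniws → haniwsim.

haniwsim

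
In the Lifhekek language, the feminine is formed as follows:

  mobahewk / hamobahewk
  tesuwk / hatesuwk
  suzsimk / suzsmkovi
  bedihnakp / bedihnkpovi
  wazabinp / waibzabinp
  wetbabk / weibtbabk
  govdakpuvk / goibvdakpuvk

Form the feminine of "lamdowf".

halamdowf

"lamdowf" has second-to-last letter 'w'. The stems whose second-to-last letter is 'w' (mobahewk → hamobahewk, tesuwk → hatesuwk) add the prefix ha-.
The other patterns: stems whose second-to-last letter is 'k' or 'm' delete the last vowel and add -ovi; stems whose second-to-last letter is 'b', 'n' or 'v' insert -ib- after the first vowel.
So lamdowf → halamdowf.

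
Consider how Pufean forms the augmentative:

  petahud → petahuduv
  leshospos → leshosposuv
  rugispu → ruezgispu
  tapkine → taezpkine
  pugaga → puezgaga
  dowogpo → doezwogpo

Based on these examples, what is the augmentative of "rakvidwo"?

dowogpo and leshospos both have last vowel 'o' yet inflect differently (doezwogpo, leshosposuv), so the last vowel is not what conditions the rule; whether the stem ends in a vowel or a consonant is.
"rakvidwo" ends in a vowel. The stems ending in a vowel (dowogpo → doezwogpo, rugispu → ruezgispu, tapkine → taezpkine) insert -ez- after the first vowel.
So rakvidwo → raezkvidwo.

raezkvidwo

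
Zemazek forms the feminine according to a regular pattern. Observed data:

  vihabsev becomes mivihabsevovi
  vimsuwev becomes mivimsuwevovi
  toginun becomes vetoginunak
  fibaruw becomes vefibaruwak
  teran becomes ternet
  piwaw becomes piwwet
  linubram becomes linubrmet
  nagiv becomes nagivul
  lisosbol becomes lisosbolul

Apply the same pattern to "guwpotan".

guwpotnet

toginun and teran both end in -n yet inflect differently (vetoginunak, ternet), so the final letter is not what conditions the rule; the last vowel is.
"guwpotan" has last vowel 'a'. The stems whose last vowel is 'a' (teran → ternet, piwaw → piwwet, linubram → linubrmet) delete the last vowel and add -et.
So guwpotan → guwpotnet.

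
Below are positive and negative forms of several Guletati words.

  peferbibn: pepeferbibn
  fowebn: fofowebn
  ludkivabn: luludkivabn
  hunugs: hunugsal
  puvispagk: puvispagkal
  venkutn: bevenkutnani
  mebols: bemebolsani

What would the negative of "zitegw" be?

zitegwal

"zitegw" has second-to-last letter 'g'. The stems whose second-to-last letter is 'g' (hunugs → hunugsal, puvispagk → puvispagkal) add -al.
So zitegw → zitegwal.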